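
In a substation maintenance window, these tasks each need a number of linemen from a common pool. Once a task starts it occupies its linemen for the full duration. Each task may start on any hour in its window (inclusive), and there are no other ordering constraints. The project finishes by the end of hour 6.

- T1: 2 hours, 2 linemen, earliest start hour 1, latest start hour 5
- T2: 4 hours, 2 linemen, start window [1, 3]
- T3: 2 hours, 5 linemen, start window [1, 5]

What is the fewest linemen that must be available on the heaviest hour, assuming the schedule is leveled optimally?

5

Early-start (T1@1, T2@1, T3@1) gives peak 9: h1:9  h2:9  h3:2  h4:2  h5:0  h6:0.
Shift T3→5.
Schedule T1@1, T2@1, T3@5: h1:4  h2:4  h3:2  h4:2  h5:5  h6:5 — peak 5.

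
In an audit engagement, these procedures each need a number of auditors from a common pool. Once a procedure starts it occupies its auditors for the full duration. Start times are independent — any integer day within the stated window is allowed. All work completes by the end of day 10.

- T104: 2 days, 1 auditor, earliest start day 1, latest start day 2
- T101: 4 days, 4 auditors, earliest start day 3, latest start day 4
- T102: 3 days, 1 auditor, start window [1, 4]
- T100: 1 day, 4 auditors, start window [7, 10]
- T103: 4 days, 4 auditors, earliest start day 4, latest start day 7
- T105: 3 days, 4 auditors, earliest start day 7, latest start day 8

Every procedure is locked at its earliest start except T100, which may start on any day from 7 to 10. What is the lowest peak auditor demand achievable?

8

T100@7: d1:2  d2:2  d3:5  d4:8  d5:8  d6:8  d7:12  d8:4  d9:4  d10:0 → peak 12
T100@8: d1:2  d2:2  d3:5  d4:8  d5:8  d6:8  d7:8  d8:8  d9:4  d10:0 → peak 8
T100@9: d1:2  d2:2  d3:5  d4:8  d5:8  d6:8  d7:8  d8:4  d9:8  d10:0 → peak 8
T100@10: d1:2  d2:2  d3:5  d4:8  d5:8  d6:8  d7:8  d8:4  d9:4  d10:4 → peak 8
Best is T100@8, peak 8.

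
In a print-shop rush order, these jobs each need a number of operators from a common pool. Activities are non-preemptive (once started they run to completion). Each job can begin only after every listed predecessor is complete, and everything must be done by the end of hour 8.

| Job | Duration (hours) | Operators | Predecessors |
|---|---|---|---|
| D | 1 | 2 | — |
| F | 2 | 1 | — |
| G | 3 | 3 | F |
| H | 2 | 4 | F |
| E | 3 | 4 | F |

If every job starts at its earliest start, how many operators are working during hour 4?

At early start, hour 4 has: G, H, E.
Demand: 3 + 4 + 4 = 11.

11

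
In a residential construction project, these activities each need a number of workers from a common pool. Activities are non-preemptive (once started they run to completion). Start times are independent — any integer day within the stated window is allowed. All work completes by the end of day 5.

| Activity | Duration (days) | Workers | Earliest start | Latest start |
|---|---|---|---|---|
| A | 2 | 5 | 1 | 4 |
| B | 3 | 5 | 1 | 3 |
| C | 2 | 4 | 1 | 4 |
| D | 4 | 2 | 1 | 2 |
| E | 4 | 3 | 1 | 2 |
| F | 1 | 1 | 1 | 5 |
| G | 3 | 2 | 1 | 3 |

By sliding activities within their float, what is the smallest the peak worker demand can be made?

14

Early-start (A@1, B@1, C@1, D@1, E@1, F@1, G@1) gives peak 22: d1:22  d2:21  d3:12  d4:5  d5:0.
Shift B→3, F→3, G→3.
Schedule A@1, B@3, C@1, D@1, E@1, F@3, G@3: d1:14  d2:14  d3:13  d4:12  d5:7 — peak 14.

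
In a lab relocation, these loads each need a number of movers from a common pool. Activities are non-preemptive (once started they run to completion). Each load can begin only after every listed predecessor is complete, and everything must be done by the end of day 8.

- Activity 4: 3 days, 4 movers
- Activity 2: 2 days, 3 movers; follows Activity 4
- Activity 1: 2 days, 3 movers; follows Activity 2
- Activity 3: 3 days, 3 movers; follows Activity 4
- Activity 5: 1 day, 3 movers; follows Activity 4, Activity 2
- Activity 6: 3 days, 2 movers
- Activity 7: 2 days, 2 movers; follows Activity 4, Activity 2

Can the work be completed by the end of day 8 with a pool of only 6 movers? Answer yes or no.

yes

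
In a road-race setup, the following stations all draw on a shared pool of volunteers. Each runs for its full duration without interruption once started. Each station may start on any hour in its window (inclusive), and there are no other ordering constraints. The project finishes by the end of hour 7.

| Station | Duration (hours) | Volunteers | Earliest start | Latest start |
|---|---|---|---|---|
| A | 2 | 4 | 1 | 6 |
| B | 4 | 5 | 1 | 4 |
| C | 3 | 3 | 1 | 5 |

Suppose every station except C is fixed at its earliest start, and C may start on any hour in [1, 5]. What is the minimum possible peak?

C@1: h1:12  h2:12  h3:8  h4:5  h5:0  h6:0  h7:0 → peak 12
C@2: h1:9  h2:12  h3:8  h4:8  h5:0  h6:0  h7:0 → peak 12
C@3: h1:9  h2:9  h3:8  h4:8  h5:3  h6:0  h7:0 → peak 9
C@4: h1:9  h2:9  h3:5  h4:8  h5:3  h6:3  h7:0 → peak 9
C@5: h1:9  h2:9  h3:5  h4:5  h5:3  h6:3  h7:3 → peak 9
Best is C@3, peak 9.

9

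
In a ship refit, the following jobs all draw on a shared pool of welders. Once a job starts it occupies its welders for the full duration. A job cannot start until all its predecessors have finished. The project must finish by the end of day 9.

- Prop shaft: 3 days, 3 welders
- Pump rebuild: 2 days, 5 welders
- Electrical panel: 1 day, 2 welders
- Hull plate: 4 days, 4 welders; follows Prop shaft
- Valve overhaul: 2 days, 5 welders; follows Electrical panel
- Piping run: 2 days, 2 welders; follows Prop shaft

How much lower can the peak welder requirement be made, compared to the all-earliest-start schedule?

5

Early-start peak: d1:10  d2:13  d3:8  d4:6  d5:6  d6:4  d7:4  d8:0  d9:0 ⇒ 13.
Leveled (Prop shaft@1, Pump rebuild@1, Electrical panel@3, Hull plate@4, Valve overhaul@8, Piping run@4): d1:8  d2:8  d3:5  d4:6  d5:6  d6:4  d7:4  d8:5  d9:5 ⇒ 8.
Reduction 13 − 8 = 5.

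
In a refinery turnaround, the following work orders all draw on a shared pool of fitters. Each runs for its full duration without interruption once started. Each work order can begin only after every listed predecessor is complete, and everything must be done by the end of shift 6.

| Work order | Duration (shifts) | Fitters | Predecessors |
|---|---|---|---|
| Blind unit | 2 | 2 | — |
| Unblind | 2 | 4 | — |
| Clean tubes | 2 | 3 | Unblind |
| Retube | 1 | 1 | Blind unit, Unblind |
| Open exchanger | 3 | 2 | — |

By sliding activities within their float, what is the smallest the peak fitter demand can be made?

Early-start (Blind unit@1, Unblind@1, Clean tubes@3, Retube@3, Open exchanger@1) gives peak 8: s1:8  s2:8  s3:6  s4:3  s5:0  s6:0.
Shift Blind unit→3, Clean tubes→5, Retube→6, Open exchanger→3.
Schedule Blind unit@3, Unblind@1, Clean tubes@5, Retube@6, Open exchanger@3: s1:4  s2:4  s3:4  s4:4  s5:5  s6:4 — peak 5.
Total fitter-shifts = 25 over 6 shifts ⇒ peak ≥ ⌈25/6⌉ = 5, so 5 is optimal.

5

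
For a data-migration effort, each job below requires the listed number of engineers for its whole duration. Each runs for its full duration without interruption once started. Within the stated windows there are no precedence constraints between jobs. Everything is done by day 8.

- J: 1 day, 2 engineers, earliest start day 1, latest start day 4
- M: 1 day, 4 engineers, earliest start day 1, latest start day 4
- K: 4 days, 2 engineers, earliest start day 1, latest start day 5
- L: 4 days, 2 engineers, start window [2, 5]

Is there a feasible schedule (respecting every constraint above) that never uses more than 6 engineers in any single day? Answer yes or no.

Schedule J@1, M@2, K@3, L@3: d1:2  d2:4  d3:4  d4:4  d5:4  d6:4  d7:0  d8:0 — peak 4 ≤ 6.

yes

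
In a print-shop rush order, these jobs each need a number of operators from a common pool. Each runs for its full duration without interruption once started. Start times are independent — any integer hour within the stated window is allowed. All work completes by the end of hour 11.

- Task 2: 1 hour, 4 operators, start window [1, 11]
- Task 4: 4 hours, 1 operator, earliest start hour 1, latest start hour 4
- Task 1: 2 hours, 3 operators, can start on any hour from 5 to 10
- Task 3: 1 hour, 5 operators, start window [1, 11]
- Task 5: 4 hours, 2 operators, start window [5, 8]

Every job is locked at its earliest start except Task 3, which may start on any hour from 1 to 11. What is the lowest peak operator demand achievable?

5

Task 3@1: h1:10  h2:1  h3:1  h4:1  h5:5  h6:5  h7:2  h8:2  h9:0  h10:0  h11:0 → peak 10
Task 3@2: h1:5  h2:6  h3:1  h4:1  h5:5  h6:5  h7:2  h8:2  h9:0  h10:0  h11:0 → peak 6
Task 3@3: h1:5  h2:1  h3:6  h4:1  h5:5  h6:5  h7:2  h8:2  h9:0  h10:0  h11:0 → peak 6
Task 3@4: h1:5  h2:1  h3:1  h4:6  h5:5  h6:5  h7:2  h8:2  h9:0  h10:0  h11:0 → peak 6
Task 3@5: h1:5  h2:1  h3:1  h4:1  h5:10  h6:5  h7:2  h8:2  h9:0  h10:0  h11:0 → peak 10
Task 3@6: h1:5  h2:1  h3:1  h4:1  h5:5  h6:10  h7:2  h8:2  h9:0  h10:0  h11:0 → peak 10
Task 3@7: h1:5  h2:1  h3:1  h4:1  h5:5  h6:5  h7:7  h8:2  h9:0  h10:0  h11:0 → peak 7
Task 3@8: h1:5  h2:1  h3:1  h4:1  h5:5  h6:5  h7:2  h8:7  h9:0  h10:0  h11:0 → peak 7
Task 3@9: h1:5  h2:1  h3:1  h4:1  h5:5  h6:5  h7:2  h8:2  h9:5  h10:0  h11:0 → peak 5
Task 3@10: h1:5  h2:1  h3:1  h4:1  h5:5  h6:5  h7:2  h8:2  h9:0  h10:5  h11:0 → peak 5
Task 3@11: h1:5  h2:1  h3:1  h4:1  h5:5  h6:5  h7:2  h8:2  h9:0  h10:0  h11:5 → peak 5
Best is Task 3@9, peak 5.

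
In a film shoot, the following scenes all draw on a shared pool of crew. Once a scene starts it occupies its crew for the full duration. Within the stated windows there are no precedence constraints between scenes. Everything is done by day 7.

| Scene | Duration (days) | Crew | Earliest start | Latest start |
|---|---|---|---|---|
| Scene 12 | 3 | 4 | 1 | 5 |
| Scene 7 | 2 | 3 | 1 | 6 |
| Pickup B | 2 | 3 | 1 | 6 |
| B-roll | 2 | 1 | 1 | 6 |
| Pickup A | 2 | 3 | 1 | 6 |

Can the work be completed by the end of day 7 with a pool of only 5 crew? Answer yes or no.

The minimum achievable peak is 6; 5 < 6, so no feasible schedule stays within the cap.

no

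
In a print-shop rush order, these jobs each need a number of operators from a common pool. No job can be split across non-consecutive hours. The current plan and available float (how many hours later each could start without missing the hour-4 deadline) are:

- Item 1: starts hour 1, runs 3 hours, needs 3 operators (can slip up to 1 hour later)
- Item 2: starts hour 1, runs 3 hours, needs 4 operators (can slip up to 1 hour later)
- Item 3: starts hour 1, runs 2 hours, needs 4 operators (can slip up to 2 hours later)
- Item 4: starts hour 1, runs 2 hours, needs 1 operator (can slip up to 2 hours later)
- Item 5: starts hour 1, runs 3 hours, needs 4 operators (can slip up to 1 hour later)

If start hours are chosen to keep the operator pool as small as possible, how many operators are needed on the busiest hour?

15

Early-start (Item 1@1, Item 2@1, Item 3@1, Item 4@1, Item 5@1) gives peak 16: h1:16  h2:16  h3:11  h4:0.
Shift Item 4→3.
Schedule Item 1@1, Item 2@1, Item 3@1, Item 4@3, Item 5@1: h1:15  h2:15  h3:12  h4:1 — peak 15.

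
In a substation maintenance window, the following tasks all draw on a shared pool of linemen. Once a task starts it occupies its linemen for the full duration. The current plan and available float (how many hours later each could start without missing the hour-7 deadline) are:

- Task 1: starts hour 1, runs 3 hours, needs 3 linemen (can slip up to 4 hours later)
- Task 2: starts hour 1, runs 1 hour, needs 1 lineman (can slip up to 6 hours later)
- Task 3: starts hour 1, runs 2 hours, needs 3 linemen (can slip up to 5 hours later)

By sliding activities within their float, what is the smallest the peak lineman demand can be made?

Early-start (Task 1@1, Task 2@1, Task 3@1) gives peak 7: h1:7  h2:6  h3:3  h4:0  h5:0  h6:0  h7:0.
Shift Task 2→4, Task 3→5.
Schedule Task 1@1, Task 2@4, Task 3@5: h1:3  h2:3  h3:3  h4:1  h5:3  h6:3  h7:0 — peak 3.
Total lineman-hours = 16 over 7 hours ⇒ peak ≥ ⌈16/7⌉ = 3, so 3 is optimal.

3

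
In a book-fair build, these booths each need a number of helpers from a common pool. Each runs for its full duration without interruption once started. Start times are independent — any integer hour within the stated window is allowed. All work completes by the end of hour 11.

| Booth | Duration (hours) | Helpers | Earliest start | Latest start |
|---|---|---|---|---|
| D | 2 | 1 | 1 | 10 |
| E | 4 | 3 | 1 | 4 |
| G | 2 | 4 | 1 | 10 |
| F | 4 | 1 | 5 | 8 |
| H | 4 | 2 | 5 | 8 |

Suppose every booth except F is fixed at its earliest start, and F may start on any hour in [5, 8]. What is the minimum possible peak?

F@5: h1:8  h2:8  h3:3  h4:3  h5:3  h6:3  h7:3  h8:3  h9:0  h10:0  h11:0 → peak 8
F@6: h1:8  h2:8  h3:3  h4:3  h5:2  h6:3  h7:3  h8:3  h9:1  h10:0  h11:0 → peak 8
F@7: h1:8  h2:8  h3:3  h4:3  h5:2  h6:2  h7:3  h8:3  h9:1  h10:1  h11:0 → peak 8
F@8: h1:8  h2:8  h3:3  h4:3  h5:2  h6:2  h7:2  h8:3  h9:1  h10:1  h11:1 → peak 8
Best is F@5, peak 8.

8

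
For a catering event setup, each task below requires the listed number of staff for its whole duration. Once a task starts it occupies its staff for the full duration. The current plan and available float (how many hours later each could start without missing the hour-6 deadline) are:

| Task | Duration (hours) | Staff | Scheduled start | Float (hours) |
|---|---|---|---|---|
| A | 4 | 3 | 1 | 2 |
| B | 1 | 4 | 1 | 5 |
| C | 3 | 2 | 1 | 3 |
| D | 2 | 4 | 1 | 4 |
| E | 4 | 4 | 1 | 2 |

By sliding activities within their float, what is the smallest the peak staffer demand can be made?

9

Early-start (A@1, B@1, C@1, D@1, E@1) gives peak 17: h1:17  h2:13  h3:9  h4:7  h5:0  h6:0.
Shift D→5, E→2.
Schedule A@1, B@1, C@1, D@5, E@2: h1:9  h2:9  h3:9  h4:7  h5:8  h6:4 — peak 9.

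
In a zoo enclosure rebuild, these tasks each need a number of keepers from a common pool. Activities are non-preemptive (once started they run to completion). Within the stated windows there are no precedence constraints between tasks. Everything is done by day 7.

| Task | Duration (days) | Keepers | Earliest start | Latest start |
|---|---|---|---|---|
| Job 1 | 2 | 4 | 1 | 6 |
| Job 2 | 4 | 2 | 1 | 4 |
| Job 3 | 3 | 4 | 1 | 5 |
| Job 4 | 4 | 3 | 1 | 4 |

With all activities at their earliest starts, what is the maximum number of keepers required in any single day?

Early-start schedule: Job 1@1, Job 2@1, Job 3@1, Job 4@1.
Load per day: day 1: 13, day 2: 13, day 3: 9, day 4: 5, day 5: 0, day 6: 0, day 7: 0.
Peak is 13.

13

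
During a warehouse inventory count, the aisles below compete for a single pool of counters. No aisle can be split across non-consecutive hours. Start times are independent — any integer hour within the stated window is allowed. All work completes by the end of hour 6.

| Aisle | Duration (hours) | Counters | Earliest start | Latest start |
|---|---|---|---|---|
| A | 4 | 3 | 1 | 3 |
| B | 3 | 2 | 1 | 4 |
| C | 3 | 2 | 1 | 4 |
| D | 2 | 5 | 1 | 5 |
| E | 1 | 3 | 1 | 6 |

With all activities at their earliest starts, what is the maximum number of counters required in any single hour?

15

Early-start schedule: A@1, B@1, C@1, D@1, E@1.
Load per hour: hour 1: 15, hour 2: 12, hour 3: 7, hour 4: 3, hour 5: 0, hour 6: 0.
Peak is 15.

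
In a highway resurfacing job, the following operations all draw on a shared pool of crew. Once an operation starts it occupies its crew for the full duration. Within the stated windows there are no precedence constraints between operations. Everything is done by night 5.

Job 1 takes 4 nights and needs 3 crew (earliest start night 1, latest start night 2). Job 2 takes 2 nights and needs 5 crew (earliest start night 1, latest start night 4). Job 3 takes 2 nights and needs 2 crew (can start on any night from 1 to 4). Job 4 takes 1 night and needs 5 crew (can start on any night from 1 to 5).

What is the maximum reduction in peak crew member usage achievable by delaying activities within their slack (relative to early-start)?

7

Early-start peak: n1:15  n2:10  n3:3  n4:3  n5:0 ⇒ 15.
Leveled (Job 1@1, Job 2@1, Job 3@3, Job 4@5): n1:8  n2:8  n3:5  n4:5  n5:5 ⇒ 8.
Reduction 15 − 8 = 7.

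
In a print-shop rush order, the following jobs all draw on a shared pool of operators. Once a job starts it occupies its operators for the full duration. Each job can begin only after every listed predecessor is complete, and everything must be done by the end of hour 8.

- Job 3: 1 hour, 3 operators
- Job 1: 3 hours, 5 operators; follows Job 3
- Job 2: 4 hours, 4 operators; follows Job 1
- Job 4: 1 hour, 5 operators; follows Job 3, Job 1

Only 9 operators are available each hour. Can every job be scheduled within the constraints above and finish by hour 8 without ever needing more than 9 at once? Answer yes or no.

yes

Schedule Job 3@1, Job 1@2, Job 2@5, Job 4@5: h1:3  h2:5  h3:5  h4:5  h5:9  h6:4  h7:4  h8:4 — peak 9 ≤ 9.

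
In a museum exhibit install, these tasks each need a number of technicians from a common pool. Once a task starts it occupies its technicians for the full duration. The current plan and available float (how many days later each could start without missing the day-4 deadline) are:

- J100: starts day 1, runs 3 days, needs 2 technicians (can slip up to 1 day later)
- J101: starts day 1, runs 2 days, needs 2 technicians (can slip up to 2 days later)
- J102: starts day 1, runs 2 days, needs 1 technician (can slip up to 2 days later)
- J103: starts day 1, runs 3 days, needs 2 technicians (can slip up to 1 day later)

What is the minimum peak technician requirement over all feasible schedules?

6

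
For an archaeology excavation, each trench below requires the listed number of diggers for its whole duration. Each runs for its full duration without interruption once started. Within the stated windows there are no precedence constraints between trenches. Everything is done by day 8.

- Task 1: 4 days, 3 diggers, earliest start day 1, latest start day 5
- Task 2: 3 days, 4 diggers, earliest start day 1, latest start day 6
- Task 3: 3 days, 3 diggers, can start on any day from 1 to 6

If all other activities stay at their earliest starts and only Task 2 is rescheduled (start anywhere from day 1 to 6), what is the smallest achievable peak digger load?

6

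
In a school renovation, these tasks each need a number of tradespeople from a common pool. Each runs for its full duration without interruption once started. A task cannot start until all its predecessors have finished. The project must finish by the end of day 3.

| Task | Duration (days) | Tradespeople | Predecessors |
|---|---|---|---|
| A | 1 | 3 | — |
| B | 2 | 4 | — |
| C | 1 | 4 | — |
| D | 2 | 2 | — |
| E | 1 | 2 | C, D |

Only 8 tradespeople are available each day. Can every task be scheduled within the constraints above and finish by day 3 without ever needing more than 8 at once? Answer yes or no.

no

The minimum achievable peak is 9; 8 < 9, so no feasible schedule stays within the cap.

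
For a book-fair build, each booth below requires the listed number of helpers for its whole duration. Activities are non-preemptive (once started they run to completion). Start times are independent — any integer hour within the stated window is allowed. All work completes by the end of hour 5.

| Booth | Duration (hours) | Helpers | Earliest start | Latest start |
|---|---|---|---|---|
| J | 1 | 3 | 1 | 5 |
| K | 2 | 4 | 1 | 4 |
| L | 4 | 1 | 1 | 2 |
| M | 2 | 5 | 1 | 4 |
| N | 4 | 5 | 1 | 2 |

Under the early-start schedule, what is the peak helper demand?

18

Early-start schedule: J@1, K@1, L@1, M@1, N@1.
Load per hour: hour 1: 18, hour 2: 15, hour 3: 6, hour 4: 6, hour 5: 0.
Peak is 18.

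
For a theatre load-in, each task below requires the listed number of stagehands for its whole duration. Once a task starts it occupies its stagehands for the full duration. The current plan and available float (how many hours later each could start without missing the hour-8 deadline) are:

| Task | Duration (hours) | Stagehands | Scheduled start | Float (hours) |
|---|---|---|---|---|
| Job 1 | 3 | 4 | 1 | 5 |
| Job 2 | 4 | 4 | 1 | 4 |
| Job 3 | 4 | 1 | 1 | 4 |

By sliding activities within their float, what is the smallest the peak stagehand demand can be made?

5

Early-start (Job 1@1, Job 2@1, Job 3@1) gives peak 9: h1:9  h2:9  h3:9  h4:5  h5:0  h6:0  h7:0  h8:0.
Shift Job 2→4.
Schedule Job 1@1, Job 2@4, Job 3@1: h1:5  h2:5  h3:5  h4:5  h5:4  h6:4  h7:4  h8:0 — peak 5.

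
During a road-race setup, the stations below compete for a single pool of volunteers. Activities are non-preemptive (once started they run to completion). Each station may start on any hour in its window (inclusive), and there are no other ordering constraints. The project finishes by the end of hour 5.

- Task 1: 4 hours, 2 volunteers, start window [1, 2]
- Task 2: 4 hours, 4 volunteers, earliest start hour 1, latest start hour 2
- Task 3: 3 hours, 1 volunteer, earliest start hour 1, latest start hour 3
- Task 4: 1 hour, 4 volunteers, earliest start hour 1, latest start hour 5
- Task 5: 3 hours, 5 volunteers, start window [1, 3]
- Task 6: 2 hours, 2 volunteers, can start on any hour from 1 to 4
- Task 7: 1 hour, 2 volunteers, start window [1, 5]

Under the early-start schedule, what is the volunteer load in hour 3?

At early start, hour 3 has: Task 1, Task 2, Task 3, Task 5.
Demand: 2 + 4 + 1 + 5 = 12.

12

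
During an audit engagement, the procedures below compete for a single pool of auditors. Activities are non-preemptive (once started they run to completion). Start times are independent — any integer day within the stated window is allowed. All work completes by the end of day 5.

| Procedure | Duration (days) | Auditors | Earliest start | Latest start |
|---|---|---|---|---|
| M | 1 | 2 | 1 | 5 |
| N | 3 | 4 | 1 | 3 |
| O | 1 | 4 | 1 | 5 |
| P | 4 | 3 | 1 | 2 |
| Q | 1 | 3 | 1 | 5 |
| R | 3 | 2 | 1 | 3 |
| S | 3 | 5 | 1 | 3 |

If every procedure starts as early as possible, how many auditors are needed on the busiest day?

Early-start schedule: M@1, N@1, O@1, P@1, Q@1, R@1, S@1.
Load per day: day 1: 23, day 2: 14, day 3: 14, day 4: 3, day 5: 0.
Peak is 23.

23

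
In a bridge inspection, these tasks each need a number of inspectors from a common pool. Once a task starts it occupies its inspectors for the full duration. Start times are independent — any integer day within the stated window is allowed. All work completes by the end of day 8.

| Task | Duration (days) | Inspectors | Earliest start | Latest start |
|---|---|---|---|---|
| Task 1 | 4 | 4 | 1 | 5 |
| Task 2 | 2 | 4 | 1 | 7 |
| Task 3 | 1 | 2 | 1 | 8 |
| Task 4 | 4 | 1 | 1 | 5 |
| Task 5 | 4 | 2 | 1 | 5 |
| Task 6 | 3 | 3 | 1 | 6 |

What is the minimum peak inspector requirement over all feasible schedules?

Early-start (Task 1@1, Task 2@1, Task 3@1, Task 4@1, Task 5@1, Task 6@1) gives peak 16: d1:16  d2:14  d3:10  d4:7  d5:0  d6:0  d7:0  d8:0.
Shift Task 2→5, Task 5→2, Task 6→6.
Schedule Task 1@1, Task 2@5, Task 3@1, Task 4@1, Task 5@2, Task 6@6: d1:7  d2:7  d3:7  d4:7  d5:6  d6:7  d7:3  d8:3 — peak 7.

7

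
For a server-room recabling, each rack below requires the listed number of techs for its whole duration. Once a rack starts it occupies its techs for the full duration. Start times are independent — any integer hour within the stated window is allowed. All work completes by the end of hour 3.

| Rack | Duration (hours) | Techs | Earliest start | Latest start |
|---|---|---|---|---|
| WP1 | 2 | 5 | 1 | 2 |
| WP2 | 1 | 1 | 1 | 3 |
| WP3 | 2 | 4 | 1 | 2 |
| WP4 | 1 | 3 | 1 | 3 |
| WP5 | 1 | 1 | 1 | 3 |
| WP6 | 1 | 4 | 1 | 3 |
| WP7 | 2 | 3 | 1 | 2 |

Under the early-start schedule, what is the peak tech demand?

Early-start schedule: WP1@1, WP2@1, WP3@1, WP4@1, WP5@1, WP6@1, WP7@1.
Load per hour: hour 1: 21, hour 2: 12, hour 3: 0.
Peak is 21.

21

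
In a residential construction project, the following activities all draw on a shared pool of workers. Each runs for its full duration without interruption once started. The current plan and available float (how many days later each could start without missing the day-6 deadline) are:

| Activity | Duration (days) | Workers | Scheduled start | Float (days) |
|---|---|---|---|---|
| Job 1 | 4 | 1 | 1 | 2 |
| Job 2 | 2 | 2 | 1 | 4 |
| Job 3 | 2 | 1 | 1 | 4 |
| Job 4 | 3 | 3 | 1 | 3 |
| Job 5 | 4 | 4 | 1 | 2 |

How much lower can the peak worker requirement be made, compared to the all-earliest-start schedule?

3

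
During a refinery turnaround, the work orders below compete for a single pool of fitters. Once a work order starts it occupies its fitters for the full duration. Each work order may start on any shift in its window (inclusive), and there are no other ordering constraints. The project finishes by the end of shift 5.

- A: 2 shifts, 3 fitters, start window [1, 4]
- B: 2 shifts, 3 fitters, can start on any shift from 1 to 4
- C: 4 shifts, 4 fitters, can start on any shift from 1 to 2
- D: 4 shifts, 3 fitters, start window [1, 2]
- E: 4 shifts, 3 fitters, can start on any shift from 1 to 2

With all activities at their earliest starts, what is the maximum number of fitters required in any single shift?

16

Early-start schedule: A@1, B@1, C@1, D@1, E@1.
Load per shift: shift 1: 16, shift 2: 16, shift 3: 10, shift 4: 10, shift 5: 0.
Peak is 16.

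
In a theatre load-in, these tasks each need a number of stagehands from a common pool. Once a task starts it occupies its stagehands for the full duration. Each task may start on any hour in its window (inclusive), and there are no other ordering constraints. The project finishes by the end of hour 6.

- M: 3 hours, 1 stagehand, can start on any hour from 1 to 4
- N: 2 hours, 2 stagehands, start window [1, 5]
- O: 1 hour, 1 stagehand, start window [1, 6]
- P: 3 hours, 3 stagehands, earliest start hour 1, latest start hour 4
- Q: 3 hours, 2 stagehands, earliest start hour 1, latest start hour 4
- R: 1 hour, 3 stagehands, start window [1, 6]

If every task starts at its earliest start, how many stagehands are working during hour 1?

12

At early start, hour 1 has: M, N, O, P, Q, R.
Demand: 1 + 2 + 1 + 3 + 2 + 3 = 12.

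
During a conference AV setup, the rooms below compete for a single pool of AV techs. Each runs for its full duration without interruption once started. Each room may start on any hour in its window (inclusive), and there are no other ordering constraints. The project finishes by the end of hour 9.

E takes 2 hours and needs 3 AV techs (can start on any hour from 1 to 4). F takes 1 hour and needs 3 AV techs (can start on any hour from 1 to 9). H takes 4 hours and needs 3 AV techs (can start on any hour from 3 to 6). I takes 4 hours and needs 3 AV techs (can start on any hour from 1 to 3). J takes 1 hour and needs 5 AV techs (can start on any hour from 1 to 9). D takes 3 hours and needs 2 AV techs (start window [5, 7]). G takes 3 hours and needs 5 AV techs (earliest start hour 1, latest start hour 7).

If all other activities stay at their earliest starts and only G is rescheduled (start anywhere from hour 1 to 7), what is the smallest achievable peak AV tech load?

14

G@1: h1:19  h2:11  h3:11  h4:6  h5:5  h6:5  h7:2  h8:0  h9:0 → peak 19
G@2: h1:14  h2:11  h3:11  h4:11  h5:5  h6:5  h7:2  h8:0  h9:0 → peak 14
G@3: h1:14  h2:6  h3:11  h4:11  h5:10  h6:5  h7:2  h8:0  h9:0 → peak 14
G@4: h1:14  h2:6  h3:6  h4:11  h5:10  h6:10  h7:2  h8:0  h9:0 → peak 14
G@5: h1:14  h2:6  h3:6  h4:6  h5:10  h6:10  h7:7  h8:0  h9:0 → peak 14
G@6: h1:14  h2:6  h3:6  h4:6  h5:5  h6:10  h7:7  h8:5  h9:0 → peak 14
G@7: h1:14  h2:6  h3:6  h4:6  h5:5  h6:5  h7:7  h8:5  h9:5 → peak 14
Best is G@2, peak 14.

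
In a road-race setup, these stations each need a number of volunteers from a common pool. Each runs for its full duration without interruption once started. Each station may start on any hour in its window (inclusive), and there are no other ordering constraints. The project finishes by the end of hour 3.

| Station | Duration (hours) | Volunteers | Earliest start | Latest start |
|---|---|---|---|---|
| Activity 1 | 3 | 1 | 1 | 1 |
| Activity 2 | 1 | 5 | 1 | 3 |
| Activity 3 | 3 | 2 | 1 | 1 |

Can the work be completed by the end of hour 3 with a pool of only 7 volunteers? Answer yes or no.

The minimum achievable peak is 8; 7 < 8, so no feasible schedule stays within the cap.

no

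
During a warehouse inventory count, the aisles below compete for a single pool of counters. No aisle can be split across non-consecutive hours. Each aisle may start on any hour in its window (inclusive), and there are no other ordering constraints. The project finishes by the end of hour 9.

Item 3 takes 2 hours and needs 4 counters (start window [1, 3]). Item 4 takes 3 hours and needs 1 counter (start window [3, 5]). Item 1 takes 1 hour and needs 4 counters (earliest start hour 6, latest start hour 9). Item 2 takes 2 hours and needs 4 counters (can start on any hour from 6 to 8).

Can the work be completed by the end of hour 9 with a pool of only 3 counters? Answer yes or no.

The minimum achievable peak is 4; 3 < 4, so no feasible schedule stays within the cap.

no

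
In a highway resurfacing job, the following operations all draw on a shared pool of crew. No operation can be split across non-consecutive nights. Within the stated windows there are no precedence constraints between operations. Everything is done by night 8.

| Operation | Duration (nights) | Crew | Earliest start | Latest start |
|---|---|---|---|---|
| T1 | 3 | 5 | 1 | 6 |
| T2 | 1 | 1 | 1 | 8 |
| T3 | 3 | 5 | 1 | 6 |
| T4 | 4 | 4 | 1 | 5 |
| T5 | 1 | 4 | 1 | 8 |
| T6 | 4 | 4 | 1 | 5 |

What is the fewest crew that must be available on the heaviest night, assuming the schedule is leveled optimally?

Early-start (T1@1, T2@1, T3@1, T4@1, T5@1, T6@1) gives peak 23: n1:23  n2:18  n3:18  n4:8  n5:0  n6:0  n7:0  n8:0.
Shift T3→6, T4→2, T5→4, T6→5.
Schedule T1@1, T2@1, T3@6, T4@2, T5@4, T6@5: n1:6  n2:9  n3:9  n4:8  n5:8  n6:9  n7:9  n8:9 — peak 9.
Total crew member-nights = 67 over 8 nights ⇒ peak ≥ ⌈67/8⌉ = 9, so 9 is optimal.

9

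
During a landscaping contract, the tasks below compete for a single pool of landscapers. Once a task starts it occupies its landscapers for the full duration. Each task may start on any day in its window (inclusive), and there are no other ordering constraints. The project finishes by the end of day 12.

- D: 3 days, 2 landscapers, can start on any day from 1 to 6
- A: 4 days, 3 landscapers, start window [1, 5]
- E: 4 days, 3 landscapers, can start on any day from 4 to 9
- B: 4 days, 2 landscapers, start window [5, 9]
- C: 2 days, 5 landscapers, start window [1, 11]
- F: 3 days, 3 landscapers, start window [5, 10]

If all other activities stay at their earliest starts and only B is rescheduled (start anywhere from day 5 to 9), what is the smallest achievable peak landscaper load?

10

B@5: d1:10  d2:10  d3:5  d4:6  d5:8  d6:8  d7:8  d8:2  d9:0  d10:0  d11:0  d12:0 → peak 10
B@6: d1:10  d2:10  d3:5  d4:6  d5:6  d6:8  d7:8  d8:2  d9:2  d10:0  d11:0  d12:0 → peak 10
B@7: d1:10  d2:10  d3:5  d4:6  d5:6  d6:6  d7:8  d8:2  d9:2  d10:2  d11:0  d12:0 → peak 10
B@8: d1:10  d2:10  d3:5  d4:6  d5:6  d6:6  d7:6  d8:2  d9:2  d10:2  d11:2  d12:0 → peak 10
B@9: d1:10  d2:10  d3:5  d4:6  d5:6  d6:6  d7:6  d8:0  d9:2  d10:2  d11:2  d12:2 → peak 10
Best is B@5, peak 10.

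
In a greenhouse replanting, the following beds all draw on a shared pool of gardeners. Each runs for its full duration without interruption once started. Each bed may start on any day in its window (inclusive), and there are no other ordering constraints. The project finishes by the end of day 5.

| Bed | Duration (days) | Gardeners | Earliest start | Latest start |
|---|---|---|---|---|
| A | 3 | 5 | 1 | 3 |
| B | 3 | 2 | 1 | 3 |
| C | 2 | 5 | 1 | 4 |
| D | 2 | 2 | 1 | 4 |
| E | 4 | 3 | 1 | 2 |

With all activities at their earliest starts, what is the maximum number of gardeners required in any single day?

Early-start schedule: A@1, B@1, C@1, D@1, E@1.
Load per day: day 1: 17, day 2: 17, day 3: 10, day 4: 3, day 5: 0.
Peak is 17.

17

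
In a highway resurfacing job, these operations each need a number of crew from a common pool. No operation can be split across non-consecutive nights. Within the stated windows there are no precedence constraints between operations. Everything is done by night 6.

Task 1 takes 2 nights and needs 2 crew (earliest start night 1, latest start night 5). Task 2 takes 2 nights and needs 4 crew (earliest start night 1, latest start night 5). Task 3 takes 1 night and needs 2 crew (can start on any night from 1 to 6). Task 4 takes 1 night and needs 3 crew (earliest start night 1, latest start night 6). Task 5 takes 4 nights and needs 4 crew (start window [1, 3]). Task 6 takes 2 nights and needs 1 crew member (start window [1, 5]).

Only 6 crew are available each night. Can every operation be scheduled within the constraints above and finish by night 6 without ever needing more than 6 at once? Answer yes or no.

no

The minimum achievable peak is 7; 6 < 7, so no feasible schedule stays within the cap.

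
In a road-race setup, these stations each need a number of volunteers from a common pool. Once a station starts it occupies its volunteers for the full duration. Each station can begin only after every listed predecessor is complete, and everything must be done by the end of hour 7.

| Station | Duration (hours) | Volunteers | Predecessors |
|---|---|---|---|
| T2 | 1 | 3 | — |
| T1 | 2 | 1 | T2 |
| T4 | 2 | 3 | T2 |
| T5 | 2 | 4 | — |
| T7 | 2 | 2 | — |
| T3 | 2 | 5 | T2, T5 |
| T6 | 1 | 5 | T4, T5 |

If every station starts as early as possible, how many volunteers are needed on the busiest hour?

Early-start schedule: T2@1, T1@2, T4@2, T5@1, T7@1, T3@3, T6@4.
Load per hour: hour 1: 9, hour 2: 10, hour 3: 9, hour 4: 10, hour 5: 0, hour 6: 0, hour 7: 0.
Peak is 10.

10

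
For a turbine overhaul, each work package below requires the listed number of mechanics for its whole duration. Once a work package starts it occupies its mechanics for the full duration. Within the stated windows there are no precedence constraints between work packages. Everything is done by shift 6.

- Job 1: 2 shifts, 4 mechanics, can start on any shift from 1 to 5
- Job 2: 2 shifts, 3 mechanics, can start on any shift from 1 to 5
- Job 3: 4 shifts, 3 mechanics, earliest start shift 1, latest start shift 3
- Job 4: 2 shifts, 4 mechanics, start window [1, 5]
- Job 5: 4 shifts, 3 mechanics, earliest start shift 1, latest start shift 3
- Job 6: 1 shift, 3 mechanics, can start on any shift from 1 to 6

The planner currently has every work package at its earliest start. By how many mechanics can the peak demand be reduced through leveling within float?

Early-start peak: s1:20  s2:17  s3:6  s4:6  s5:0  s6:0 ⇒ 20.
Leveled (Job 1@1, Job 2@3, Job 3@3, Job 4@1, Job 5@3, Job 6@5): s1:8  s2:8  s3:9  s4:9  s5:9  s6:6 ⇒ 9.
Reduction 20 − 9 = 11.

11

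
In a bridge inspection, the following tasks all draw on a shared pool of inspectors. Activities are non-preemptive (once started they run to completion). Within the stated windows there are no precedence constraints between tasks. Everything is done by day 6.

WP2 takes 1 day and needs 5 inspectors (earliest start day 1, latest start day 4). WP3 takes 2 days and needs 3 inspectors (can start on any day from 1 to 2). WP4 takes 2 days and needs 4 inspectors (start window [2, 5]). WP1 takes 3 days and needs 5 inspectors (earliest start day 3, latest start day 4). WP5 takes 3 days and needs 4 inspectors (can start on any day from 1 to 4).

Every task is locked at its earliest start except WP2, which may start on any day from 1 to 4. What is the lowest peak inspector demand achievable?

WP2@1: d1:12  d2:11  d3:13  d4:5  d5:5  d6:0 → peak 13
WP2@2: d1:7  d2:16  d3:13  d4:5  d5:5  d6:0 → peak 16
WP2@3: d1:7  d2:11  d3:18  d4:5  d5:5  d6:0 → peak 18
WP2@4: d1:7  d2:11  d3:13  d4:10  d5:5  d6:0 → peak 13
Best is WP2@1, peak 13.

13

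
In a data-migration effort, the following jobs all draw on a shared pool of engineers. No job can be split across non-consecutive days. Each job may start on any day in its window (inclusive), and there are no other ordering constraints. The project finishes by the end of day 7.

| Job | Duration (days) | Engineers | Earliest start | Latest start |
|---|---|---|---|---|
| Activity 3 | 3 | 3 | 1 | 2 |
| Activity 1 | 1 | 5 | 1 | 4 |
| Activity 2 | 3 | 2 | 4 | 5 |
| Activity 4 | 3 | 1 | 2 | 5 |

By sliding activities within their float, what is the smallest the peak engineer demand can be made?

Early-start (Activity 3@1, Activity 1@1, Activity 2@4, Activity 4@2) gives peak 8: d1:8  d2:4  d3:4  d4:3  d5:2  d6:2  d7:0.
Shift Activity 1→4, Activity 2→5, Activity 4→5.
Schedule Activity 3@1, Activity 1@4, Activity 2@5, Activity 4@5: d1:3  d2:3  d3:3  d4:5  d5:3  d6:3  d7:3 — peak 5.

5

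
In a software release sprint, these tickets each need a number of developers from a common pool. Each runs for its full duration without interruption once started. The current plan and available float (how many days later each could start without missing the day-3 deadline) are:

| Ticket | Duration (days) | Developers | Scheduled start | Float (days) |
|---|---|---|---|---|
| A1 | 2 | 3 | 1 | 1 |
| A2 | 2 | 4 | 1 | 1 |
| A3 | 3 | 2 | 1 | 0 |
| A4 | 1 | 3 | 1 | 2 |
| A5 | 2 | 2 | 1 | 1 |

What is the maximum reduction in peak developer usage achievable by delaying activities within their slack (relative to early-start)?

3

Early-start peak: d1:14  d2:11  d3:2 ⇒ 14.
Leveled (A1@1, A2@1, A3@1, A4@3, A5@1): d1:11  d2:11  d3:5 ⇒ 11.
Reduction 14 − 11 = 3.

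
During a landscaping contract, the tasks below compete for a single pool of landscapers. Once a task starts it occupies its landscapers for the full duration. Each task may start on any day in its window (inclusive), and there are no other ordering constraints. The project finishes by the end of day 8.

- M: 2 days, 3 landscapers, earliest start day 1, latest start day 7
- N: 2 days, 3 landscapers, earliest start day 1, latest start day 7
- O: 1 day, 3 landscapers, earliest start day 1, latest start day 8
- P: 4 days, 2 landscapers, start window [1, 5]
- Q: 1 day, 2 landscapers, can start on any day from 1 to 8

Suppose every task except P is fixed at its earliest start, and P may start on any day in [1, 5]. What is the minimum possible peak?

11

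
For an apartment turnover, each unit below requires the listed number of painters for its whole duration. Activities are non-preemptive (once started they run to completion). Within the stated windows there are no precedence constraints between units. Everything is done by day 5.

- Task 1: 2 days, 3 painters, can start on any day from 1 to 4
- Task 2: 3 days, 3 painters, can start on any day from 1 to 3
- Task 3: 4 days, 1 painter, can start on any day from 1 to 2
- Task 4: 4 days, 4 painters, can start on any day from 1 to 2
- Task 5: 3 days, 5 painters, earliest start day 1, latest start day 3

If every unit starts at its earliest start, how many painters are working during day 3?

13

At early start, day 3 has: Task 2, Task 3, Task 4, Task 5.
Demand: 3 + 1 + 4 + 5 = 13.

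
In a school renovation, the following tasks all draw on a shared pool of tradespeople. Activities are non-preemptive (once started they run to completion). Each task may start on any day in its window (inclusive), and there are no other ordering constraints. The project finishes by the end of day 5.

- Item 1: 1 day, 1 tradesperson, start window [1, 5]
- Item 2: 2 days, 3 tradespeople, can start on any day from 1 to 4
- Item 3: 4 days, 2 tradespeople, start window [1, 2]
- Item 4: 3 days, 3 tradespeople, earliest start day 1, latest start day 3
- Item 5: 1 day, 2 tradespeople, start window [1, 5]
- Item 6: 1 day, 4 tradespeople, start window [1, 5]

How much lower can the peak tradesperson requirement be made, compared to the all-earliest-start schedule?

8

Early-start peak: d1:15  d2:8  d3:5  d4:2  d5:0 ⇒ 15.
Leveled (Item 1@1, Item 2@1, Item 3@1, Item 4@3, Item 5@2, Item 6@5): d1:6  d2:7  d3:5  d4:5  d5:7 ⇒ 7.
Reduction 15 − 7 = 8.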